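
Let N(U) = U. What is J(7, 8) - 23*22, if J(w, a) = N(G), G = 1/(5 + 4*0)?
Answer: -2529/5 ≈ -505.80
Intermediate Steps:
G = ⅕ (G = 1/(5 + 0) = 1/5 = ⅕ ≈ 0.20000)
J(w, a) = ⅕
J(7, 8) - 23*22 = ⅕ - 23*22 = ⅕ - 506 = -2529/5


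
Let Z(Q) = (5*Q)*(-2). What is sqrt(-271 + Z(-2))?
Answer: I*sqrt(251) ≈ 15.843*I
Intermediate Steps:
Z(Q) = -10*Q
sqrt(-271 + Z(-2)) = sqrt(-271 - 10*(-2)) = sqrt(-271 + 20) = sqrt(-251) = I*sqrt(251)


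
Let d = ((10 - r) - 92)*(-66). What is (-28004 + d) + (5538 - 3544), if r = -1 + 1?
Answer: -20598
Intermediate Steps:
r = 0
d = 5412 (d = ((10 - 1*0) - 92)*(-66) = ((10 + 0) - 92)*(-66) = (10 - 92)*(-66) = -82*(-66) = 5412)
(-28004 + d) + (5538 - 3544) = (-28004 + 5412) + (5538 - 3544) = -22592 + 1994 = -20598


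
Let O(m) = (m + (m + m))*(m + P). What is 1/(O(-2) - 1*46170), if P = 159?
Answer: -1/47112 ≈ -2.1226e-5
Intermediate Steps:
O(m) = 3*m*(159 + m) (O(m) = (m + (m + m))*(m + 159) = (m + 2*m)*(159 + m) = (3*m)*(159 + m) = 3*m*(159 + m))
1/(O(-2) - 1*46170) = 1/(3*(-2)*(159 - 2) - 1*46170) = 1/(3*(-2)*157 - 46170) = 1/(-942 - 46170) = 1/(-47112) = -1/47112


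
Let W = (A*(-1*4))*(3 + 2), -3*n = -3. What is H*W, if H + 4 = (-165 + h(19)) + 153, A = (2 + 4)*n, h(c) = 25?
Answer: -1080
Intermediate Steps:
n = 1 (n = -1/3*(-3) = 1)
A = 6 (A = (2 + 4)*1 = 6*1 = 6)
H = 9 (H = -4 + ((-165 + 25) + 153) = -4 + (-140 + 153) = -4 + 13 = 9)
W = -120 (W = (6*(-1*4))*(3 + 2) = (6*(-4))*5 = -24*5 = -120)
H*W = 9*(-120) = -1080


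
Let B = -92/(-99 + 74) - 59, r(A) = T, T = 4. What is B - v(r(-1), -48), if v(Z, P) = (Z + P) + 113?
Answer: -3108/25 ≈ -124.32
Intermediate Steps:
r(A) = 4
v(Z, P) = 113 + P + Z (v(Z, P) = (P + Z) + 113 = 113 + P + Z)
B = -1383/25 (B = -92/(-25) - 59 = -92*(-1/25) - 59 = 92/25 - 59 = -1383/25 ≈ -55.320)
B - v(r(-1), -48) = -1383/25 - (113 - 48 + 4) = -1383/25 - 1*69 = -1383/25 - 69 = -3108/25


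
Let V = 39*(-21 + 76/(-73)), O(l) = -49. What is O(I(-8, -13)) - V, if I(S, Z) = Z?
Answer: 59174/73 ≈ 810.60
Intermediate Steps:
V = -62751/73 (V = 39*(-21 + 76*(-1/73)) = 39*(-21 - 76/73) = 39*(-1609/73) = -62751/73 ≈ -859.60)
O(I(-8, -13)) - V = -49 - 1*(-62751/73) = -49 + 62751/73 = 59174/73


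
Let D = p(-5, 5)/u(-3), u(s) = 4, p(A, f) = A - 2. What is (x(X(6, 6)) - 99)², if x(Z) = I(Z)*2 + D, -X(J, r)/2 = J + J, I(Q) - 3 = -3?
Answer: 162409/16 ≈ 10151.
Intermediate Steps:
p(A, f) = -2 + A
I(Q) = 0 (I(Q) = 3 - 3 = 0)
D = -7/4 (D = (-2 - 5)/4 = -7*¼ = -7/4 ≈ -1.7500)
X(J, r) = -4*J (X(J, r) = -2*(J + J) = -4*J)
x(Z) = -7/4 (x(Z) = 0*2 - 7/4 = 0 - 7/4 = -7/4)
(x(X(6, 6)) - 99)² = (-7/4 - 99)² = (-403/4)² = 162409/16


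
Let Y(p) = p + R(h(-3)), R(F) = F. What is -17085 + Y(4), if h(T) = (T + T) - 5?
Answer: -17092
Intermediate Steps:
h(T) = -5 + 2*T (h(T) = 2*T - 5 = -5 + 2*T)
Y(p) = -11 + p (Y(p) = p + (-5 + 2*(-3)) = p + (-5 - 6) = p - 11 = -11 + p)
-17085 + Y(4) = -17085 + (-11 + 4) = -17085 - 7 = -17092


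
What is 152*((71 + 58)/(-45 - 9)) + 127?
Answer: -2125/9 ≈ -236.11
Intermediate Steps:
152*((71 + 58)/(-45 - 9)) + 127 = 152*(129/(-54)) + 127 = 152*(129*(-1/54)) + 127 = 152*(-43/18) + 127 = -3268/9 + 127 = -2125/9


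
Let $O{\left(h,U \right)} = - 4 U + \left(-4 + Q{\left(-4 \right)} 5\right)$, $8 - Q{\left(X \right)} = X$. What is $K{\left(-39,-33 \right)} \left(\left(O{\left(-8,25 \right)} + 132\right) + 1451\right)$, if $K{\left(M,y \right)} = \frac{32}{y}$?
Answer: $- \frac{16416}{11} \approx -1492.4$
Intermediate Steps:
$Q{\left(X \right)} = 8 - X$
$O{\left(h,U \right)} = 56 - 4 U$ ($O{\left(h,U \right)} = - 4 U - \left(4 - \left(8 - -4\right) 5\right) = - 4 U - \left(4 - \left(8 + 4\right) 5\right) = - 4 U + \left(-4 + 12 \cdot 5\right) = - 4 U + \left(-4 + 60\right) = - 4 U + 56 = 56 - 4 U$)
$K{\left(-39,-33 \right)} \left(\left(O{\left(-8,25 \right)} + 132\right) + 1451\right) = \frac{32}{-33} \left(\left(\left(56 - 100\right) + 132\right) + 1451\right) = 32 \left(- \frac{1}{33}\right) \left(\left(\left(56 - 100\right) + 132\right) + 1451\right) = - \frac{32 \left(\left(-44 + 132\right) + 1451\right)}{33} = - \frac{32 \left(88 + 1451\right)}{33} = \left(- \frac{32}{33}\right) 1539 = - \frac{16416}{11}$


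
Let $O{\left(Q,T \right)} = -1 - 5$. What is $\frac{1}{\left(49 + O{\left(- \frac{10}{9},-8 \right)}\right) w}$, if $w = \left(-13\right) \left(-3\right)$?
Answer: $\frac{1}{1677} \approx 0.0005963$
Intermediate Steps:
$O{\left(Q,T \right)} = -6$ ($O{\left(Q,T \right)} = -1 - 5 = -6$)
$w = 39$
$\frac{1}{\left(49 + O{\left(- \frac{10}{9},-8 \right)}\right) w} = \frac{1}{\left(49 - 6\right) 39} = \frac{1}{43 \cdot 39} = \frac{1}{1677}$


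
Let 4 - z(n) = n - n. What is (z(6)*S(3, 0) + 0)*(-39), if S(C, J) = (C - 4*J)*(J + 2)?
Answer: -936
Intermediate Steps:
S(C, J) = (2 + J)*(C - 4*J) (S(C, J) = (C - 4*J)*(2 + J) = (2 + J)*(C - 4*J))
z(n) = 4 (z(n) = 4 - (n - n) = 4 - 1*0 = 4 + 0 = 4)
(z(6)*S(3, 0) + 0)*(-39) = (4*(-8*0 - 4*0**2 + 2*3 + 3*0) + 0)*(-39) = (4*(0 - 4*0 + 6 + 0) + 0)*(-39) = (4*(0 + 0 + 6 + 0) + 0)*(-39) = (4*6 + 0)*(-39) = (24 + 0)*(-39) = 24*(-39) = -936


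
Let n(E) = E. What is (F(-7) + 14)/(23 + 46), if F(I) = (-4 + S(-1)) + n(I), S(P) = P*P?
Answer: 4/69 ≈ 0.057971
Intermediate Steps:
S(P) = P**2
F(I) = -3 + I (F(I) = (-4 + (-1)**2) + I = (-4 + 1) + I = -3 + I)
(F(-7) + 14)/(23 + 46) = ((-3 - 7) + 14)/(23 + 46) = (-10 + 14)/69 = 4*(1/69) = 4/69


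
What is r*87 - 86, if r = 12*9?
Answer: 9310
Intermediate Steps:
r = 108
r*87 - 86 = 108*87 - 86 = 9396 - 86 = 9310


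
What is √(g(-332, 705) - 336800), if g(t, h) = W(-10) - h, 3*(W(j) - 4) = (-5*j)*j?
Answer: I*√3039009/3 ≈ 581.09*I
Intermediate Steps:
W(j) = 4 - 5*j²/3 (W(j) = 4 + ((-5*j)*j)/3 = 4 + (-5*j²)/3 = 4 - 5*j²/3)
g(t, h) = -488/3 - h (g(t, h) = (4 - 5/3*(-10)²) - h = (4 - 5/3*100) - h = (4 - 500/3) - h = -488/3 - h)
√(g(-332, 705) - 336800) = √((-488/3 - 1*705) - 336800) = √((-488/3 - 705) - 336800) = √(-2603/3 - 336800) = √(-1013003/3) = I*√3039009/3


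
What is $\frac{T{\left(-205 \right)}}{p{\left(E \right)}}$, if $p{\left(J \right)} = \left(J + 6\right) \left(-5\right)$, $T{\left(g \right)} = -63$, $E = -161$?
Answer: $- \frac{63}{775} \approx -0.08129$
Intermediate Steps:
$p{\left(J \right)} = -30 - 5 J$ ($p{\left(J \right)} = \left(6 + J\right) \left(-5\right) = -30 - 5 J$)
$\frac{T{\left(-205 \right)}}{p{\left(E \right)}} = - \frac{63}{-30 - -805} = - \frac{63}{-30 + 805} = - \frac{63}{775}$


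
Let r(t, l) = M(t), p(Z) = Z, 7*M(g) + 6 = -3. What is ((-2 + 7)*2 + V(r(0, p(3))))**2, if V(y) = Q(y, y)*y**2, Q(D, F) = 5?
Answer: 801025/2401 ≈ 333.62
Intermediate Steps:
M(g) = -9/7 (M(g) = -6/7 + (1/7)*(-3) = -6/7 - 3/7 = -9/7)
r(t, l) = -9/7
V(y) = 5*y**2
((-2 + 7)*2 + V(r(0, p(3))))**2 = ((-2 + 7)*2 + 5*(-9/7)**2)**2 = (5*2 + 5*(81/49))**2 = (10 + 405/49)**2 = (895/49)**2 = 801025/2401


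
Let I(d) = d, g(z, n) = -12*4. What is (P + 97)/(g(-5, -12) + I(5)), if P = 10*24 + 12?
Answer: -349/43 ≈ -8.1163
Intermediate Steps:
g(z, n) = -48
P = 252 (P = 240 + 12 = 252)
(P + 97)/(g(-5, -12) + I(5)) = (252 + 97)/(-48 + 5) = 349/(-43) = 349*(-1/43) = -349/43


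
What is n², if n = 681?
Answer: 463761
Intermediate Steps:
n² = 681² = 463761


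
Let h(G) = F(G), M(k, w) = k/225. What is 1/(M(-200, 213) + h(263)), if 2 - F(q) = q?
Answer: -9/2357 ≈ -0.0038184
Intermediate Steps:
F(q) = 2 - q
M(k, w) = k/225 (M(k, w) = k*(1/225) = k/225)
h(G) = 2 - G
1/(M(-200, 213) + h(263)) = 1/((1/225)*(-200) + (2 - 1*263)) = 1/(-8/9 + (2 - 263)) = 1/(-8/9 - 261) = 1/(-2357/9) = -9/2357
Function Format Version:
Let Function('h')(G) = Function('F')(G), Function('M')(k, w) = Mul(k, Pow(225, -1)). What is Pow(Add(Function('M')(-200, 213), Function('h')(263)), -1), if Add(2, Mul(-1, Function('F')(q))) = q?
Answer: Rational(-9, 2357) ≈ -0.0038184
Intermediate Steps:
Function('F')(q) = Add(2, Mul(-1, q))
Function('M')(k, w) = Mul(Rational(1, 225), k) (Function('M')(k, w) = Mul(k, Rational(1, 225)) = Mul(Rational(1, 225), k))
Function('h')(G) = Add(2, Mul(-1, G))
Pow(Add(Function('M')(-200, 213), Function('h')(263)), -1) = Pow(Add(Mul(Rational(1, 225), -200), Add(2, Mul(-1, 263))), -1) = Pow(Add(Rational(-8, 9), Add(2, -263)), -1) = Pow(Add(Rational(-8, 9), -261), -1) = Pow(Rational(-2357, 9), -1) = Rational(-9, 2357)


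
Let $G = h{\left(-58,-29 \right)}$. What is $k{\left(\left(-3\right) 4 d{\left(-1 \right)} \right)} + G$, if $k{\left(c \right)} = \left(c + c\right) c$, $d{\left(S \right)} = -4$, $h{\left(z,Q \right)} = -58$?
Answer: $4550$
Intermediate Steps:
$G = -58$
$k{\left(c \right)} = 2 c^{2}$ ($k{\left(c \right)} = 2 c c = 2 c^{2}$)
$k{\left(\left(-3\right) 4 d{\left(-1 \right)} \right)} + G = 2 \left(\left(-3\right) 4 \left(-4\right)\right)^{2} - 58 = 2 \left(\left(-12\right) \left(-4\right)\right)^{2} - 58 = 2 \cdot 48^{2} - 58 = 2 \cdot 2304 - 58 = 4608 - 58 = 4550$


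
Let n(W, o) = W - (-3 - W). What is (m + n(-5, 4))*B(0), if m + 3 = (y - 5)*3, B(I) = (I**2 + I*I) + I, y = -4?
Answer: 0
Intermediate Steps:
B(I) = I + 2*I**2 (B(I) = (I**2 + I**2) + I = 2*I**2 + I = I + 2*I**2)
n(W, o) = 3 + 2*W (n(W, o) = W + (3 + W) = 3 + 2*W)
m = -30 (m = -3 + (-4 - 5)*3 = -3 - 9*3 = -3 - 27 = -30)
(m + n(-5, 4))*B(0) = (-30 + (3 + 2*(-5)))*(0*(1 + 2*0)) = (-30 + (3 - 10))*(0*(1 + 0)) = (-30 - 7)*(0*1) = -37*0 = 0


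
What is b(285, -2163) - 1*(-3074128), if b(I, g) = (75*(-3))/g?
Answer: 2216446363/721 ≈ 3.0741e+6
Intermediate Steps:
b(I, g) = -225/g
b(285, -2163) - 1*(-3074128) = -225/(-2163) - 1*(-3074128) = -225*(-1/2163) + 3074128 = 75/721 + 3074128 = 2216446363/721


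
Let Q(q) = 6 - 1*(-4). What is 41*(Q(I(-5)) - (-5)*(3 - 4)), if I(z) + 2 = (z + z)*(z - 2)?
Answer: 205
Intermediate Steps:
I(z) = -2 + 2*z*(-2 + z) (I(z) = -2 + (z + z)*(z - 2) = -2 + (2*z)*(-2 + z) = -2 + 2*z*(-2 + z))
Q(q) = 10 (Q(q) = 6 + 4 = 10)
41*(Q(I(-5)) - (-5)*(3 - 4)) = 41*(10 - (-5)*(3 - 4)) = 41*(10 - (-5)*(-1)) = 41*(10 - 1*5) = 41*(10 - 5) = 41*5 = 205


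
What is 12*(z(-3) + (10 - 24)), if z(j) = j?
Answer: -204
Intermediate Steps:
12*(z(-3) + (10 - 24)) = 12*(-3 + (10 - 24)) = 12*(-3 - 14) = 12*(-17) = -204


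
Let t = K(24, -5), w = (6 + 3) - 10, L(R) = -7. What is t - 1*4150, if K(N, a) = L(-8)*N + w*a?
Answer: -4313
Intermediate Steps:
w = -1 (w = 9 - 10 = -1)
K(N, a) = -a - 7*N (K(N, a) = -7*N - a = -a - 7*N)
t = -163 (t = -1*(-5) - 7*24 = 5 - 168 = -163)
t - 1*4150 = -163 - 1*4150 = -163 - 4150 = -4313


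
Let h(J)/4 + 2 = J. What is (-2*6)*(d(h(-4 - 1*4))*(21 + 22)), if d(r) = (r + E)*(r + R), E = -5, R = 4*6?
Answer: -371520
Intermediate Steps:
R = 24
h(J) = -8 + 4*J
d(r) = (-5 + r)*(24 + r) (d(r) = (r - 5)*(r + 24) = (-5 + r)*(24 + r))
(-2*6)*(d(h(-4 - 1*4))*(21 + 22)) = (-2*6)*((-120 + (-8 + 4*(-4 - 1*4))² + 19*(-8 + 4*(-4 - 1*4)))*(21 + 22)) = -12*(-120 + (-8 + 4*(-4 - 4))² + 19*(-8 + 4*(-4 - 4)))*43 = -12*(-120 + (-8 + 4*(-8))² + 19*(-8 + 4*(-8)))*43 = -12*(-120 + (-8 - 32)² + 19*(-8 - 32))*43 = -12*(-120 + (-40)² + 19*(-40))*43 = -12*(-120 + 1600 - 760)*43 = -8640*43 = -12*30960 = -371520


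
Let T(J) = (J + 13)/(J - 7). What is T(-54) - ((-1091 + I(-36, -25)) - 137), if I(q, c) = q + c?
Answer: 78670/61 ≈ 1289.7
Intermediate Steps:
I(q, c) = c + q
T(J) = (13 + J)/(-7 + J)
T(-54) - ((-1091 + I(-36, -25)) - 137) = (13 - 54)/(-7 - 54) - ((-1091 + (-25 - 36)) - 137) = -41/(-61) - ((-1091 - 61) - 137) = -1/61*(-41) - (-1152 - 137) = 41/61 - 1*(-1289) = 41/61 + 1289 = 78670/61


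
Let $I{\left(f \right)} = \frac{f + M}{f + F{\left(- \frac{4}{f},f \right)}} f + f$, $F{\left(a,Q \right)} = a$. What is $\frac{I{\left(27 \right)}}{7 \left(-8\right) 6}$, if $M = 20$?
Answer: $- \frac{8973}{40600} \approx -0.22101$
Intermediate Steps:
$I{\left(f \right)} = f + \frac{f \left(20 + f\right)}{f - \frac{4}{f}}$ ($I{\left(f \right)} = \frac{f + 20}{f - \frac{4}{f}} f + f = \frac{20 + f}{f - \frac{4}{f}} f + f = \frac{f \left(20 + f\right)}{f - \frac{4}{f}} + f = f + \frac{f \left(20 + f\right)}{f - \frac{4}{f}}$)
$\frac{I{\left(27 \right)}}{7 \left(-8\right) 6} = \frac{2 \cdot 27 \frac{1}{-4 + 27^{2}} \left(-2 + 27 \left(10 + 27\right)\right)}{7 \left(-8\right) 6} = \frac{2 \cdot 27 \frac{1}{-4 + 729} \left(-2 + 27 \cdot 37\right)}{\left(-56\right) 6} = \frac{2 \cdot 27 \cdot \frac{1}{725} \left(-2 + 999\right)}{-336} = 2 \cdot 27 \cdot \frac{1}{725} \cdot 997 \left(- \frac{1}{336}\right) = \frac{53838}{725} \left(- \frac{1}{336}\right) = - \frac{8973}{40600}$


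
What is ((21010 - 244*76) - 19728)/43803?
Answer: -1918/4867 ≈ -0.39408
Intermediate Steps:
((21010 - 244*76) - 19728)/43803 = ((21010 - 18544) - 19728)*(1/43803) = (2466 - 19728)*(1/43803) = -17262*1/43803 = -1918/4867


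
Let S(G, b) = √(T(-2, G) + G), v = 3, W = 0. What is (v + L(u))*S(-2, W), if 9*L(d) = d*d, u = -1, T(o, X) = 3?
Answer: 28/9 ≈ 3.1111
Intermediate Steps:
S(G, b) = √(3 + G)
L(d) = d²/9 (L(d) = (d*d)/9 = d²/9)
(v + L(u))*S(-2, W) = (3 + (⅑)*(-1)²)*√(3 - 2) = (3 + (⅑)*1)*√1 = (3 + ⅑)*1 = (28/9)*1 = 28/9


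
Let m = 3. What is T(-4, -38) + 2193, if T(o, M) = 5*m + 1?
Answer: 2209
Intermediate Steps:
T(o, M) = 16 (T(o, M) = 5*3 + 1 = 15 + 1 = 16)
T(-4, -38) + 2193 = 16 + 2193 = 2209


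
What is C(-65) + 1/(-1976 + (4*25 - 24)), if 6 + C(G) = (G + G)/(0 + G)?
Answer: -7601/1900 ≈ -4.0005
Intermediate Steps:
C(G) = -4 (C(G) = -6 + (G + G)/(0 + G) = -6 + (2*G)/G = -6 + 2 = -4)
C(-65) + 1/(-1976 + (4*25 - 24)) = -4 + 1/(-1976 + (4*25 - 24)) = -4 + 1/(-1976 + (100 - 24)) = -4 + 1/(-1976 + 76) = -4 + 1/(-1900) = -4 - 1/1900 = -7601/1900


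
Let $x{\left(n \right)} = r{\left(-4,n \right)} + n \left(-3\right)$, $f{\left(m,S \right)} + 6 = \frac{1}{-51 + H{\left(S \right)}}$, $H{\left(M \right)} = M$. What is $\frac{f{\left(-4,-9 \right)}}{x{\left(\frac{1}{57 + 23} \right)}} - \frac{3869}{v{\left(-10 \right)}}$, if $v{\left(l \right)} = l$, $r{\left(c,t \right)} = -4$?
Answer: $\frac{198079}{510} \approx 388.39$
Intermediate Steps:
$f{\left(m,S \right)} = -6 + \frac{1}{-51 + S}$
$x{\left(n \right)} = -4 - 3 n$ ($x{\left(n \right)} = -4 + n \left(-3\right) = -4 - 3 n$)
$\frac{f{\left(-4,-9 \right)}}{x{\left(\frac{1}{57 + 23} \right)}} - \frac{3869}{v{\left(-10 \right)}} = \frac{\frac{1}{-51 - 9} \left(307 - -54\right)}{-4 - \frac{3}{57 + 23}} - \frac{3869}{-10} = \frac{\frac{1}{-60} \left(307 + 54\right)}{-4 - \frac{3}{80}} - - \frac{3869}{10} = \frac{\left(- \frac{1}{60}\right) 361}{-4 - \frac{3}{80}} + \frac{3869}{10} = - \frac{361}{60 \left(-4 - \frac{3}{80}\right)} + \frac{3869}{10} = - \frac{361}{60 \left(- \frac{323}{80}\right)} + \frac{3869}{10} = \left(- \frac{361}{60}\right) \left(- \frac{80}{323}\right) + \frac{3869}{10} = \frac{76}{51} + \frac{3869}{10} = \frac{198079}{510}$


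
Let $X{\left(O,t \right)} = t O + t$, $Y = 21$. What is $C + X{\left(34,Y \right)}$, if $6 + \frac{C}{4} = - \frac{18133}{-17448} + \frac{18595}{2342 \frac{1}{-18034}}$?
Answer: $- \frac{2921872662455}{5107902} \approx -5.7203 \cdot 10^{5}$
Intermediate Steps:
$X{\left(O,t \right)} = t + O t$ ($X{\left(O,t \right)} = O t + t = t + O t$)
$C = - \frac{2925626970425}{5107902}$ ($C = -24 + 4 \left(- \frac{18133}{-17448} + \frac{18595}{2342 \frac{1}{-18034}}\right) = -24 + 4 \left(\left(-18133\right) \left(- \frac{1}{17448}\right) + \frac{18595}{2342 \left(- \frac{1}{18034}\right)}\right) = -24 + 4 \left(\frac{18133}{17448} + \frac{18595}{- \frac{1171}{9017}}\right) = -24 + 4 \left(\frac{18133}{17448} + 18595 \left(- \frac{9017}{1171}\right)\right) = -24 + 4 \left(\frac{18133}{17448} - \frac{167671115}{1171}\right) = -24 + 4 \left(- \frac{2925504380777}{20431608}\right) = -24 - \frac{2925504380777}{5107902} = - \frac{2925626970425}{5107902} \approx -5.7277 \cdot 10^{5}$)
$C + X{\left(34,Y \right)} = - \frac{2925626970425}{5107902} + 21 \left(1 + 34\right) = - \frac{2925626970425}{5107902} + 21 \cdot 35 = - \frac{2925626970425}{5107902} + 735 = - \frac{2921872662455}{5107902}$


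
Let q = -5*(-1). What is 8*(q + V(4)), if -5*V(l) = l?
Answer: 168/5 ≈ 33.600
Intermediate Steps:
V(l) = -l/5
q = 5
8*(q + V(4)) = 8*(5 - ⅕*4) = 8*(5 - ⅘) = 8*(21/5) = 168/5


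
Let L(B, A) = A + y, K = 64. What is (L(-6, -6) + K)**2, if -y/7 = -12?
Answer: 20164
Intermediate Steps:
y = 84 (y = -7*(-12) = 84)
L(B, A) = 84 + A (L(B, A) = A + 84 = 84 + A)
(L(-6, -6) + K)**2 = ((84 - 6) + 64)**2 = (78 + 64)**2 = 142**2 = 20164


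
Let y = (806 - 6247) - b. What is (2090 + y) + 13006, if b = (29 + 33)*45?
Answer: 6865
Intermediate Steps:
b = 2790 (b = 62*45 = 2790)
y = -8231 (y = (806 - 6247) - 1*2790 = -5441 - 2790 = -8231)
(2090 + y) + 13006 = (2090 - 8231) + 13006 = -6141 + 13006 = 6865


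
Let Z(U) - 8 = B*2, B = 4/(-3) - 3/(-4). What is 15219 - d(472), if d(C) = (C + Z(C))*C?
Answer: -632371/3 ≈ -2.1079e+5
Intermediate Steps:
B = -7/12 (B = 4*(-1/3) - 3*(-1/4) = -4/3 + 3/4 = -7/12 ≈ -0.58333)
Z(U) = 41/6 (Z(U) = 8 - 7/12*2 = 8 - 7/6 = 41/6)
d(C) = C*(41/6 + C) (d(C) = (C + 41/6)*C = (41/6 + C)*C = C*(41/6 + C))
15219 - d(472) = 15219 - 472*(41 + 6*472)/6 = 15219 - 472*(41 + 2832)/6 = 15219 - 472*2873/6 = 15219 - 1*678028/3 = 15219 - 678028/3 = -632371/3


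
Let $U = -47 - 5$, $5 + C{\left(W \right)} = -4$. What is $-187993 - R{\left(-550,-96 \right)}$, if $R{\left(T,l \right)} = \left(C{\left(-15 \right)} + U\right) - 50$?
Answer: $-187882$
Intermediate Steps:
$C{\left(W \right)} = -9$ ($C{\left(W \right)} = -5 - 4 = -9$)
$U = -52$ ($U = -47 - 5 = -52$)
$R{\left(T,l \right)} = -111$ ($R{\left(T,l \right)} = \left(-9 - 52\right) - 50 = -61 - 50 = -111$)
$-187993 - R{\left(-550,-96 \right)} = -187993 - -111 = -187993 + 111 = -187882$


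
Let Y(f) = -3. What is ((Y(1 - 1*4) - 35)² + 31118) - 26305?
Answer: 6257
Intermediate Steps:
((Y(1 - 1*4) - 35)² + 31118) - 26305 = ((-3 - 35)² + 31118) - 26305 = ((-38)² + 31118) - 26305 = (1444 + 31118) - 26305 = 32562 - 26305 = 6257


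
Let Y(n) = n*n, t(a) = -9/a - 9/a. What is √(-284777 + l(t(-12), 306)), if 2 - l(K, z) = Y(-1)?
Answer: 2*I*√71194 ≈ 533.64*I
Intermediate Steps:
t(a) = -18/a
Y(n) = n²
l(K, z) = 1 (l(K, z) = 2 - 1*(-1)² = 2 - 1*1 = 2 - 1 = 1)
√(-284777 + l(t(-12), 306)) = √(-284777 + 1) = √(-284776) = 2*I*√71194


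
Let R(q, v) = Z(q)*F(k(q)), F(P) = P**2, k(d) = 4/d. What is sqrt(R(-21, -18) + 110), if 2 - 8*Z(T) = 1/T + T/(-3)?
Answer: sqrt(21388542)/441 ≈ 10.487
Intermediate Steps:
Z(T) = 1/4 - 1/(8*T) + T/24 (Z(T) = 1/4 - (1/T + T/(-3))/8 = 1/4 - (1/T + T*(-1/3))/8 = 1/4 - (1/T - T/3)/8 = 1/4 + (-1/(8*T) + T/24) = 1/4 - 1/(8*T) + T/24)
R(q, v) = 2*(-3 + q*(6 + q))/(3*q**3) (R(q, v) = ((-3 + q*(6 + q))/(24*q))*(4/q)**2 = ((-3 + q*(6 + q))/(24*q))*(16/q**2) = 2*(-3 + q*(6 + q))/(3*q**3))
sqrt(R(-21, -18) + 110) = sqrt((2/3)*(-3 - 21*(6 - 21))/(-21)**3 + 110) = sqrt((2/3)*(-1/9261)*(-3 - 21*(-15)) + 110) = sqrt((2/3)*(-1/9261)*(-3 + 315) + 110) = sqrt((2/3)*(-1/9261)*312 + 110) = sqrt(-208/9261 + 110) = sqrt(1018502/9261) = sqrt(21388542)/441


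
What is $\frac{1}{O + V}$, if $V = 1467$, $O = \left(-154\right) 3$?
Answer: $\frac{1}{1005} \approx 0.00099503$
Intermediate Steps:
$O = -462$
$\frac{1}{O + V} = \frac{1}{-462 + 1467} = \frac{1}{1005}$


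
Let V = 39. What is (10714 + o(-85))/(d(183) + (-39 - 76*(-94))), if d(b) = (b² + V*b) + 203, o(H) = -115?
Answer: 3533/15978 ≈ 0.22112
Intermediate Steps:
d(b) = 203 + b² + 39*b (d(b) = (b² + 39*b) + 203 = 203 + b² + 39*b)
(10714 + o(-85))/(d(183) + (-39 - 76*(-94))) = (10714 - 115)/((203 + 183² + 39*183) + (-39 - 76*(-94))) = 10599/((203 + 33489 + 7137) + (-39 + 7144)) = 10599/(40829 + 7105) = 10599/47934 = 10599*(1/47934) = 3533/15978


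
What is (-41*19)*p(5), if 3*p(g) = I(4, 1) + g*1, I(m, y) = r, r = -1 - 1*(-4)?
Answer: -6232/3 ≈ -2077.3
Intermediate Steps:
r = 3 (r = -1 + 4 = 3)
I(m, y) = 3
p(g) = 1 + g/3 (p(g) = (3 + g*1)/3 = (3 + g)/3 = 1 + g/3)
(-41*19)*p(5) = (-41*19)*(1 + (1/3)*5) = -779*(1 + 5/3) = -779*8/3 = -6232/3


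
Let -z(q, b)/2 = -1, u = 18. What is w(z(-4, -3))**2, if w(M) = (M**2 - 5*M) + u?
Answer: 144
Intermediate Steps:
z(q, b) = 2 (z(q, b) = -2*(-1) = 2)
w(M) = 18 + M**2 - 5*M (w(M) = (M**2 - 5*M) + 18 = 18 + M**2 - 5*M)
w(z(-4, -3))**2 = (18 + 2**2 - 5*2)**2 = (18 + 4 - 10)**2 = 12**2 = 144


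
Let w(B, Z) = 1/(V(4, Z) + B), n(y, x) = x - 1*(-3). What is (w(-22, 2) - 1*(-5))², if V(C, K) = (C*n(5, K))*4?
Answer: 84681/3364 ≈ 25.173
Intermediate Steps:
n(y, x) = 3 + x (n(y, x) = x + 3 = 3 + x)
V(C, K) = 4*C*(3 + K) (V(C, K) = (C*(3 + K))*4 = 4*C*(3 + K))
w(B, Z) = 1/(48 + B + 16*Z) (w(B, Z) = 1/(4*4*(3 + Z) + B) = 1/((48 + 16*Z) + B) = 1/(48 + B + 16*Z))
(w(-22, 2) - 1*(-5))² = (1/(48 - 22 + 16*2) - 1*(-5))² = (1/(48 - 22 + 32) + 5)² = (1/58 + 5)² = (291/58)² = 84681/3364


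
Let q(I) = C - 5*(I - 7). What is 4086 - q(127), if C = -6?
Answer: 4692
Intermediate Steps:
q(I) = 29 - 5*I (q(I) = -6 - 5*(I - 7) = -6 - 5*(-7 + I) = -6 + (35 - 5*I) = 29 - 5*I)
4086 - q(127) = 4086 - (29 - 5*127) = 4086 - (29 - 635) = 4086 - 1*(-606) = 4086 + 606 = 4692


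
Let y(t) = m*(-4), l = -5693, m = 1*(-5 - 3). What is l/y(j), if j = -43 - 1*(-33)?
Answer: -5693/32 ≈ -177.91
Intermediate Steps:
m = -8 (m = 1*(-8) = -8)
j = -10 (j = -43 + 33 = -10)
y(t) = 32 (y(t) = -8*(-4) = 32)
l/y(j) = -5693/32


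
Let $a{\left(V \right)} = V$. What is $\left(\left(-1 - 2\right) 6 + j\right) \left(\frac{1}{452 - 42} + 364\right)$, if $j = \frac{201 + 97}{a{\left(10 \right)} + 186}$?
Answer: $- \frac{48204843}{8036} \approx -5998.6$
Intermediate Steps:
$j = \frac{149}{98}$ ($j = \frac{201 + 97}{10 + 186} = \frac{298}{196} = 298 \cdot \frac{1}{196} = \frac{149}{98} \approx 1.5204$)
$\left(\left(-1 - 2\right) 6 + j\right) \left(\frac{1}{452 - 42} + 364\right) = \left(\left(-1 - 2\right) 6 + \frac{149}{98}\right) \left(\frac{1}{452 - 42} + 364\right) = \left(\left(-3\right) 6 + \frac{149}{98}\right) \left(\frac{1}{410} + 364\right) = \left(-18 + \frac{149}{98}\right) \left(\frac{1}{410} + 364\right) = \left(- \frac{1615}{98}\right) \frac{149241}{410} = - \frac{48204843}{8036}$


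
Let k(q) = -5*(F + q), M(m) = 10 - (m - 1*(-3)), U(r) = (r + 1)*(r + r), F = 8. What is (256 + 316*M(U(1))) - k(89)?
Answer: 1689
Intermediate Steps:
U(r) = 2*r*(1 + r) (U(r) = (1 + r)*(2*r) = 2*r*(1 + r))
M(m) = 7 - m (M(m) = 10 - (m + 3) = 10 - (3 + m) = 10 + (-3 - m) = 7 - m)
k(q) = -40 - 5*q (k(q) = -5*(8 + q) = -40 - 5*q)
(256 + 316*M(U(1))) - k(89) = (256 + 316*(7 - 2*(1 + 1))) - (-40 - 5*89) = (256 + 316*(7 - 2*2)) - (-40 - 445) = (256 + 316*(7 - 1*4)) - 1*(-485) = (256 + 316*(7 - 4)) + 485 = (256 + 316*3) + 485 = (256 + 948) + 485 = 1204 + 485 = 1689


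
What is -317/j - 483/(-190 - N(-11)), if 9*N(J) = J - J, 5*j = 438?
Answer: -22399/20805 ≈ -1.0766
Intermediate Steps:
j = 438/5 (j = (1/5)*438 = 438/5 ≈ 87.600)
N(J) = 0 (N(J) = (J - J)/9 = (1/9)*0 = 0)
-317/j - 483/(-190 - N(-11)) = -317/438/5 - 483/(-190 - 1*0) = -317*5/438 - 483/(-190 + 0) = -1585/438 - 483/(-190) = -1585/438 - 483*(-1/190) = -1585/438 + 483/190 = -22399/20805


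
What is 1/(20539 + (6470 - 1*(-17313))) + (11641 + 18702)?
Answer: 1344862447/44322 ≈ 30343.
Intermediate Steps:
1/(20539 + (6470 - 1*(-17313))) + (11641 + 18702) = 1/(20539 + (6470 + 17313)) + 30343 = 1/(20539 + 23783) + 30343 = 1/44322 + 30343 = 1344862447/44322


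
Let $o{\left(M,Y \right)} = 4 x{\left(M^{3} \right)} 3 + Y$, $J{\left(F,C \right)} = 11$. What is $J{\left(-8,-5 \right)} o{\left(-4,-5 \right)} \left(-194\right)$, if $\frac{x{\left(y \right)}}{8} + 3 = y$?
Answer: $13736558$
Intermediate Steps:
$x{\left(y \right)} = -24 + 8 y$
$o{\left(M,Y \right)} = -288 + Y + 96 M^{3}$ ($o{\left(M,Y \right)} = 4 \left(-24 + 8 M^{3}\right) 3 + Y = \left(-96 + 32 M^{3}\right) 3 + Y = \left(-288 + 96 M^{3}\right) + Y = -288 + Y + 96 M^{3}$)
$J{\left(-8,-5 \right)} o{\left(-4,-5 \right)} \left(-194\right) = 11 \left(-288 - 5 + 96 \left(-4\right)^{3}\right) \left(-194\right) = 11 \left(-288 - 5 + 96 \left(-64\right)\right) \left(-194\right) = 11 \left(-288 - 5 - 6144\right) \left(-194\right) = 11 \left(-6437\right) \left(-194\right) = \left(-70807\right) \left(-194\right) = 13736558$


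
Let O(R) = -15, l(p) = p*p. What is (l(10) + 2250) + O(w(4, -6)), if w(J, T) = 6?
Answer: 2335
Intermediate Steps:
l(p) = p²
(l(10) + 2250) + O(w(4, -6)) = (10² + 2250) - 15 = (100 + 2250) - 15 = 2350 - 15 = 2335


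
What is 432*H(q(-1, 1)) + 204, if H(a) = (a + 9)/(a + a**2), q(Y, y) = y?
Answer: 2364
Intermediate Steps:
H(a) = (9 + a)/(a + a**2)
432*H(q(-1, 1)) + 204 = 432*((9 + 1)/(1*(1 + 1))) + 204 = 432*(1*10/2) + 204 = 432*(1*(1/2)*10) + 204 = 432*5 + 204 = 2160 + 204 = 2364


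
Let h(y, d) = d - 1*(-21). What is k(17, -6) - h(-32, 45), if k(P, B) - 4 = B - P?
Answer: -85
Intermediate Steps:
h(y, d) = 21 + d (h(y, d) = d + 21 = 21 + d)
k(P, B) = 4 + B - P (k(P, B) = 4 + (B - P) = 4 + B - P)
k(17, -6) - h(-32, 45) = (4 - 6 - 1*17) - (21 + 45) = (4 - 6 - 17) - 1*66 = -19 - 66 = -85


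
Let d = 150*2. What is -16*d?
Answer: -4800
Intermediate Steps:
d = 300
-16*d = -16*300 = -4800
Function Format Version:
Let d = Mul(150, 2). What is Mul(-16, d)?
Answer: -4800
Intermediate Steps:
d = 300
Mul(-16, d) = Mul(-16, 300) = -4800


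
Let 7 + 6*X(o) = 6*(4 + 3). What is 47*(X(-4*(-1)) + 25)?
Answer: 8695/6 ≈ 1449.2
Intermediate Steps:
X(o) = 35/6 (X(o) = -7/6 + (6*(4 + 3))/6 = -7/6 + (6*7)/6 = -7/6 + (1/6)*42 = -7/6 + 7 = 35/6)
47*(X(-4*(-1)) + 25) = 47*(35/6 + 25) = 47*(185/6) = 8695/6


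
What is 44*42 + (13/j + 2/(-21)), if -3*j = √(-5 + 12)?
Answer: 38806/21 - 39*√7/7 ≈ 1833.2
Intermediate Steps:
j = -√7/3 (j = -√(-5 + 12)/3 = -√7/3 ≈ -0.88192)
44*42 + (13/j + 2/(-21)) = 44*42 + (13/((-√7/3)) + 2/(-21)) = 1848 + (13*(-3*√7/7) + 2*(-1/21)) = 1848 + (-39*√7/7 - 2/21) = 1848 + (-2/21 - 39*√7/7) = 38806/21 - 39*√7/7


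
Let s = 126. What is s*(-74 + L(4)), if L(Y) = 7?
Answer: -8442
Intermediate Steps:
s*(-74 + L(4)) = 126*(-74 + 7) = 126*(-67) = -8442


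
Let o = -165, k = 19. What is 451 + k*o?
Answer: -2684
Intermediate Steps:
451 + k*o = 451 + 19*(-165) = 451 - 3135 = -2684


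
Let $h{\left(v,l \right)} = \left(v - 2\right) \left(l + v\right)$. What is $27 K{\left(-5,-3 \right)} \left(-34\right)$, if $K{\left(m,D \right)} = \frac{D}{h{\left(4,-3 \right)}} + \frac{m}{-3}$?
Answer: $-153$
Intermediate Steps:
$h{\left(v,l \right)} = \left(-2 + v\right) \left(l + v\right)$
$K{\left(m,D \right)} = \frac{D}{2} - \frac{m}{3}$ ($K{\left(m,D \right)} = \frac{D}{4^{2} - -6 - 8 - 12} + \frac{m}{-3} = \frac{D}{16 + 6 - 8 - 12} + m \left(- \frac{1}{3}\right) = \frac{D}{2} - \frac{m}{3}$)
$27 K{\left(-5,-3 \right)} \left(-34\right) = 27 \left(\frac{1}{2} \left(-3\right) - - \frac{5}{3}\right) \left(-34\right) = 27 \left(- \frac{3}{2} + \frac{5}{3}\right) \left(-34\right) = 27 \cdot \frac{1}{6} \left(-34\right) = \frac{9}{2} \left(-34\right) = -153$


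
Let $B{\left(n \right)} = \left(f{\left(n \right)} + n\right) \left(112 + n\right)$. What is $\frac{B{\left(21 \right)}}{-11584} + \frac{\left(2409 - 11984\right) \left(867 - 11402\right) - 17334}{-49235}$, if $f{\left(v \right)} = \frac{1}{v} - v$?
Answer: $- \frac{3504924008297}{1711014720} \approx -2048.4$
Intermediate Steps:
$B{\left(n \right)} = \frac{112 + n}{n}$ ($B{\left(n \right)} = \left(\left(\frac{1}{n} - n\right) + n\right) \left(112 + n\right) = \frac{112 + n}{n}$)
$\frac{B{\left(21 \right)}}{-11584} + \frac{\left(2409 - 11984\right) \left(867 - 11402\right) - 17334}{-49235} = \frac{\frac{1}{21} \left(112 + 21\right)}{-11584} + \frac{\left(2409 - 11984\right) \left(867 - 11402\right) - 17334}{-49235} = \frac{1}{21} \cdot 133 \left(- \frac{1}{11584}\right) + \left(\left(-9575\right) \left(-10535\right) - 17334\right) \left(- \frac{1}{49235}\right) = \frac{19}{3} \left(- \frac{1}{11584}\right) + \left(100872625 - 17334\right) \left(- \frac{1}{49235}\right) = - \frac{19}{34752} + 100855291 \left(- \frac{1}{49235}\right) = - \frac{19}{34752} - \frac{100855291}{49235} = - \frac{3504924008297}{1711014720}$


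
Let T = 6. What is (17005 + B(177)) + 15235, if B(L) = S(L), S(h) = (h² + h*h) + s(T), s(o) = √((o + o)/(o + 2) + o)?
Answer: 94898 + √30/2 ≈ 94901.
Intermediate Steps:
s(o) = √(o + 2*o/(2 + o)) (s(o) = √((2*o)/(2 + o) + o) = √(2*o/(2 + o) + o) = √(o + 2*o/(2 + o)))
S(h) = √30/2 + 2*h² (S(h) = (h² + h*h) + √(6*(4 + 6)/(2 + 6)) = (h² + h²) + √(6*10/8) = 2*h² + √(6*(⅛)*10) = 2*h² + √(15/2) = 2*h² + √30/2 = √30/2 + 2*h²)
B(L) = √30/2 + 2*L²
(17005 + B(177)) + 15235 = (17005 + (√30/2 + 2*177²)) + 15235 = (17005 + (√30/2 + 2*31329)) + 15235 = (17005 + (√30/2 + 62658)) + 15235 = (17005 + (62658 + √30/2)) + 15235 = (79663 + √30/2) + 15235 = 94898 + √30/2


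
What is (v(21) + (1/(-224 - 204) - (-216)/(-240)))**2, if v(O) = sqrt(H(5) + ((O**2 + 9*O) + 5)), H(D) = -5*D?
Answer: 2797284761/4579600 - 1931*sqrt(610)/1070 ≈ 566.24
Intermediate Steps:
v(O) = sqrt(-20 + O**2 + 9*O) (v(O) = sqrt(-5*5 + ((O**2 + 9*O) + 5)) = sqrt(-25 + (5 + O**2 + 9*O)) = sqrt(-20 + O**2 + 9*O))
(v(21) + (1/(-224 - 204) - (-216)/(-240)))**2 = (sqrt(-20 + 21**2 + 9*21) + (1/(-224 - 204) - (-216)/(-240)))**2 = (sqrt(-20 + 441 + 189) + (1/(-428) - (-216)*(-1)/240))**2 = (sqrt(610) + (-1/428 - 1*9/10))**2 = (sqrt(610) + (-1/428 - 9/10))**2 = (sqrt(610) - 1931/2140)**2 = (-1931/2140 + sqrt(610))**2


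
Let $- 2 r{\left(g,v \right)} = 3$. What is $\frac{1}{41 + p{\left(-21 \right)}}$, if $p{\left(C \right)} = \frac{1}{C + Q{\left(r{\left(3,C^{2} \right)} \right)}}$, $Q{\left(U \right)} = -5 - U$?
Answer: $\frac{49}{2007} \approx 0.024415$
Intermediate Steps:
$r{\left(g,v \right)} = - \frac{3}{2}$ ($r{\left(g,v \right)} = \left(- \frac{1}{2}\right) 3 = - \frac{3}{2}$)
$p{\left(C \right)} = \frac{1}{- \frac{7}{2} + C}$ ($p{\left(C \right)} = \frac{1}{C - \frac{7}{2}} = \frac{1}{- \frac{7}{2} + C}$)
$\frac{1}{41 + p{\left(-21 \right)}} = \frac{1}{41 + \frac{2}{-7 + 2 \left(-21\right)}} = \frac{1}{41 + \frac{2}{-7 - 42}} = \frac{1}{41 + \frac{2}{-49}} = \frac{1}{41 + 2 \left(- \frac{1}{49}\right)} = \frac{1}{41 - \frac{2}{49}} = \frac{1}{\frac{2007}{49}} = \frac{49}{2007}$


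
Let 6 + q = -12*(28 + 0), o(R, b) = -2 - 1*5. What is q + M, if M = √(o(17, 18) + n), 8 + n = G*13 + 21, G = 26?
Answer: -342 + 2*√86 ≈ -323.45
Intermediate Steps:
o(R, b) = -7 (o(R, b) = -2 - 5 = -7)
n = 351 (n = -8 + (26*13 + 21) = -8 + (338 + 21) = -8 + 359 = 351)
M = 2*√86 (M = √(-7 + 351) = √344 = 2*√86 ≈ 18.547)
q = -342 (q = -6 - 12*(28 + 0) = -6 - 12*28 = -6 - 336 = -342)
q + M = -342 + 2*√86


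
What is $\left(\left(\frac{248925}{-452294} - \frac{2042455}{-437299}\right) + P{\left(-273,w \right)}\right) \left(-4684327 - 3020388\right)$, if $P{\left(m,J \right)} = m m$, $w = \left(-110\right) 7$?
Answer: $- \frac{113580870364669574931335}{197787713906} \approx -5.7426 \cdot 10^{11}$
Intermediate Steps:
$w = -770$
$P{\left(m,J \right)} = m^{2}$
$\left(\left(\frac{248925}{-452294} - \frac{2042455}{-437299}\right) + P{\left(-273,w \right)}\right) \left(-4684327 - 3020388\right) = \left(\left(\frac{248925}{-452294} - \frac{2042455}{-437299}\right) + \left(-273\right)^{2}\right) \left(-4684327 - 3020388\right) = \left(\left(248925 \left(- \frac{1}{452294}\right) - - \frac{2042455}{437299}\right) + 74529\right) \left(-7704715\right) = \left(\left(- \frac{248925}{452294} + \frac{2042455}{437299}\right) + 74529\right) \left(-7704715\right) = \left(\frac{814935488195}{197787713906} + 74529\right) \left(-7704715\right) = \frac{14741735465188469}{197787713906} \left(-7704715\right) = - \frac{113580870364669574931335}{197787713906}$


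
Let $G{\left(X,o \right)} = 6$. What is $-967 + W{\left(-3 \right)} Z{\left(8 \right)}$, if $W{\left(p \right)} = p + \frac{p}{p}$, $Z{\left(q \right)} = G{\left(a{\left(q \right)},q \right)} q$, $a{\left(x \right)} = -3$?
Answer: $-1063$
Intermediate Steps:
$Z{\left(q \right)} = 6 q$
$W{\left(p \right)} = 1 + p$ ($W{\left(p \right)} = p + 1 = 1 + p$)
$-967 + W{\left(-3 \right)} Z{\left(8 \right)} = -967 + \left(1 - 3\right) 6 \cdot 8 = -967 - 96 = -1063$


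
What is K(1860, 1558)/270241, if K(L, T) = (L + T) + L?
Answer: 5278/270241 ≈ 0.019531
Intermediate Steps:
K(L, T) = T + 2*L
K(1860, 1558)/270241 = (1558 + 2*1860)/270241 = (1558 + 3720)*(1/270241) = 5278*(1/270241) = 5278/270241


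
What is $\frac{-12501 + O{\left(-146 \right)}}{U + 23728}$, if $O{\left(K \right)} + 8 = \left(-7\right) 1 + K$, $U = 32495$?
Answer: $- \frac{12662}{56223} \approx -0.22521$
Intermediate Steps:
$O{\left(K \right)} = -15 + K$ ($O{\left(K \right)} = -8 + \left(\left(-7\right) 1 + K\right) = -8 + \left(-7 + K\right) = -15 + K$)
$\frac{-12501 + O{\left(-146 \right)}}{U + 23728} = \frac{-12501 - 161}{32495 + 23728} = \frac{-12501 - 161}{56223} = \left(-12662\right) \frac{1}{56223} = - \frac{12662}{56223}$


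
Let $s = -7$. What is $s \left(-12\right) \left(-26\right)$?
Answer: $-2184$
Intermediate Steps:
$s \left(-12\right) \left(-26\right) = \left(-7\right) \left(-12\right) \left(-26\right) = 84 \left(-26\right) = -2184$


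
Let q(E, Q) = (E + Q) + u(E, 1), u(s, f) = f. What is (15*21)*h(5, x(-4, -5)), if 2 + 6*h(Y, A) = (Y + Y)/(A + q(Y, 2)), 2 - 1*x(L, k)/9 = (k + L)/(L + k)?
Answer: -1260/17 ≈ -74.118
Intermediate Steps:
x(L, k) = 9 (x(L, k) = 18 - 9*(k + L)/(L + k) = 18 - 9*(L + k)/(L + k) = 18 - 9*1 = 18 - 9 = 9)
q(E, Q) = 1 + E + Q (q(E, Q) = (E + Q) + 1 = 1 + E + Q)
h(Y, A) = -⅓ + Y/(3*(3 + A + Y)) (h(Y, A) = -⅓ + ((Y + Y)/(A + (1 + Y + 2)))/6 = -⅓ + ((2*Y)/(A + (3 + Y)))/6 = -⅓ + ((2*Y)/(3 + A + Y))/6 = -⅓ + (2*Y/(3 + A + Y))/6 = -⅓ + Y/(3*(3 + A + Y)))
(15*21)*h(5, x(-4, -5)) = (15*21)*((-1 - ⅓*9)/(3 + 9 + 5)) = 315*((-1 - 3)/17) = 315*((1/17)*(-4)) = 315*(-4/17) = -1260/17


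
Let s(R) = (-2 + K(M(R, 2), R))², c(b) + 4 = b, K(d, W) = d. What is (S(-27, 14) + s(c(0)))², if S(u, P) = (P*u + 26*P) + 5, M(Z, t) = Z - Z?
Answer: 25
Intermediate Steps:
M(Z, t) = 0
c(b) = -4 + b
s(R) = 4 (s(R) = (-2 + 0)² = (-2)² = 4)
S(u, P) = 5 + 26*P + P*u (S(u, P) = (26*P + P*u) + 5 = 5 + 26*P + P*u)
(S(-27, 14) + s(c(0)))² = ((5 + 26*14 + 14*(-27)) + 4)² = ((5 + 364 - 378) + 4)² = (-9 + 4)² = (-5)² = 25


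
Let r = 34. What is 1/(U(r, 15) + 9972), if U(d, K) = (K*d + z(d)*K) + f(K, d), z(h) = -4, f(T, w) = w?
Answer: 1/10456 ≈ 9.5639e-5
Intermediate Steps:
U(d, K) = d - 4*K + K*d (U(d, K) = (K*d - 4*K) + d = (-4*K + K*d) + d = d - 4*K + K*d)
1/(U(r, 15) + 9972) = 1/((34 - 4*15 + 15*34) + 9972) = 1/((34 - 60 + 510) + 9972) = 1/(484 + 9972) = 1/10456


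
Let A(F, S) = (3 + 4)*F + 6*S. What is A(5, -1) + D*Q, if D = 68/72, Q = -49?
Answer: -311/18 ≈ -17.278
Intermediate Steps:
A(F, S) = 6*S + 7*F (A(F, S) = 7*F + 6*S = 6*S + 7*F)
D = 17/18 (D = 68*(1/72) = 17/18 ≈ 0.94444)
A(5, -1) + D*Q = (6*(-1) + 7*5) + (17/18)*(-49) = (-6 + 35) - 833/18 = 29 - 833/18 = -311/18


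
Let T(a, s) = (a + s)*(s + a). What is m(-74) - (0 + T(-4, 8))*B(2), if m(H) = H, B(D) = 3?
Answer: -122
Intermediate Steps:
T(a, s) = (a + s)**2 (T(a, s) = (a + s)*(a + s) = (a + s)**2)
m(-74) - (0 + T(-4, 8))*B(2) = -74 - (0 + (-4 + 8)**2)*3 = -74 - (0 + 4**2)*3 = -74 - (0 + 16)*3 = -74 - 16*3 = -74 - 1*48 = -74 - 48 = -122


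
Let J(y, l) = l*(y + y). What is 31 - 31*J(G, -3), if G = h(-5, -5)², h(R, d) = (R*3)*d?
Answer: 1046281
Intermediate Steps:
h(R, d) = 3*R*d (h(R, d) = (3*R)*d = 3*R*d)
G = 5625 (G = (3*(-5)*(-5))² = 75² = 5625)
J(y, l) = 2*l*y (J(y, l) = l*(2*y) = 2*l*y)
31 - 31*J(G, -3) = 31 - 62*(-3)*5625 = 31 - 31*(-33750) = 31 + 1046250 = 1046281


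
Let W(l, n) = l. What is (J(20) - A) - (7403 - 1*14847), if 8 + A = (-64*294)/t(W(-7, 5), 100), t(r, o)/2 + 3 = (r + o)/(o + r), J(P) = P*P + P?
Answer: 3168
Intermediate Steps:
J(P) = P + P² (J(P) = P² + P = P + P²)
t(r, o) = -4 (t(r, o) = -6 + 2*((r + o)/(o + r)) = -6 + 2*((o + r)/(o + r)) = -6 + 2*1 = -6 + 2 = -4)
A = 4696 (A = -8 - 64*294/(-4) = -8 - 18816*(-¼) = -8 + 4704 = 4696)
(J(20) - A) - (7403 - 1*14847) = (20*(1 + 20) - 1*4696) - (7403 - 1*14847) = (20*21 - 4696) - (7403 - 14847) = (420 - 4696) - 1*(-7444) = -4276 + 7444 = 3168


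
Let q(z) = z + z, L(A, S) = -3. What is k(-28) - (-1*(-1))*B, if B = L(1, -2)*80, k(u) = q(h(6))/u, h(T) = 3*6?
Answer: 1671/7 ≈ 238.71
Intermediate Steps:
h(T) = 18
q(z) = 2*z
k(u) = 36/u (k(u) = (2*18)/u = 36/u)
B = -240 (B = -3*80 = -240)
k(-28) - (-1*(-1))*B = 36/(-28) - (-1*(-1))*(-240) = 36*(-1/28) - (-240) = -9/7 - 1*(-240) = -9/7 + 240 = 1671/7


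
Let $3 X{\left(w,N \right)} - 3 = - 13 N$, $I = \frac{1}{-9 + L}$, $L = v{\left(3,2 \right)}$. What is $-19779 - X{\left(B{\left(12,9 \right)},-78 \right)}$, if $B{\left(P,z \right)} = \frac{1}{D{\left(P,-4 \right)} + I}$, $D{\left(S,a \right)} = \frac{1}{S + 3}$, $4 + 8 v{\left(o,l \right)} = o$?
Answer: $-20118$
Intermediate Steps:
$v{\left(o,l \right)} = - \frac{1}{2} + \frac{o}{8}$
$L = - \frac{1}{8}$ ($L = - \frac{1}{2} + \frac{1}{8} \cdot 3 = - \frac{1}{2} + \frac{3}{8} = - \frac{1}{8} \approx -0.125$)
$D{\left(S,a \right)} = \frac{1}{3 + S}$
$I = - \frac{8}{73}$ ($I = \frac{1}{-9 - \frac{1}{8}} = \frac{1}{- \frac{73}{8}} = - \frac{8}{73} \approx -0.10959$)
$B{\left(P,z \right)} = \frac{1}{- \frac{8}{73} + \frac{1}{3 + P}}$ ($B{\left(P,z \right)} = \frac{1}{\frac{1}{3 + P} - \frac{8}{73}} = \frac{1}{- \frac{8}{73} + \frac{1}{3 + P}}$)
$X{\left(w,N \right)} = 1 - \frac{13 N}{3}$ ($X{\left(w,N \right)} = 1 + \frac{\left(-13\right) N}{3} = 1 - \frac{13 N}{3}$)
$-19779 - X{\left(B{\left(12,9 \right)},-78 \right)} = -19779 - \left(1 - -338\right) = -19779 - \left(1 + 338\right) = -19779 - 339 = -20118$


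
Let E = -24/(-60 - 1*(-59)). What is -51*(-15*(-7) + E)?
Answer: -6579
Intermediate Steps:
E = 24 (E = -24/(-60 + 59) = -24/(-1) = -24*(-1) = 24)
-51*(-15*(-7) + E) = -51*(-15*(-7) + 24) = -51*(105 + 24) = -51*129 = -6579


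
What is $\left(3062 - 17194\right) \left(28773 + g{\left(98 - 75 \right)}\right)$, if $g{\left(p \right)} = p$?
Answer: $-406945072$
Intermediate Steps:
$\left(3062 - 17194\right) \left(28773 + g{\left(98 - 75 \right)}\right) = \left(3062 - 17194\right) \left(28773 + \left(98 - 75\right)\right) = - 14132 \left(28773 + 23\right) = \left(-14132\right) 28796 = -406945072$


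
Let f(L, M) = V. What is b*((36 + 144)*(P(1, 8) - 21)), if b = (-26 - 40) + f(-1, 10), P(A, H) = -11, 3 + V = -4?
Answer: 420480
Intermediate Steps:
V = -7 (V = -3 - 4 = -7)
f(L, M) = -7
b = -73 (b = (-26 - 40) - 7 = -66 - 7 = -73)
b*((36 + 144)*(P(1, 8) - 21)) = -73*(36 + 144)*(-11 - 21) = -13140*(-32) = -73*(-5760) = 420480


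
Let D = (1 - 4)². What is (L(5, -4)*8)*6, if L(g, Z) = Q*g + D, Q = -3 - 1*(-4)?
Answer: 672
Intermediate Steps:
Q = 1 (Q = -3 + 4 = 1)
D = 9 (D = (-3)² = 9)
L(g, Z) = 9 + g (L(g, Z) = 1*g + 9 = g + 9 = 9 + g)
(L(5, -4)*8)*6 = ((9 + 5)*8)*6 = (14*8)*6 = 112*6 = 672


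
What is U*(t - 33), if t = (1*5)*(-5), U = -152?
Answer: 8816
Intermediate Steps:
t = -25 (t = 5*(-5) = -25)
U*(t - 33) = -152*(-25 - 33) = -152*(-58) = 8816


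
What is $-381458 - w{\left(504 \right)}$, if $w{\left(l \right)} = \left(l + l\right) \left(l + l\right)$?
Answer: $-1397522$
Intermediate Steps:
$w{\left(l \right)} = 4 l^{2}$ ($w{\left(l \right)} = 2 l 2 l = 4 l^{2}$)
$-381458 - w{\left(504 \right)} = -381458 - 4 \cdot 504^{2} = -381458 - 4 \cdot 254016 = -381458 - 1016064 = -1397522$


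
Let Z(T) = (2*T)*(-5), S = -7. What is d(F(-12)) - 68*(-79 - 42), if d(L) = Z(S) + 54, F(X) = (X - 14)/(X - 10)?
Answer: 8352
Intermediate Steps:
Z(T) = -10*T
F(X) = (-14 + X)/(-10 + X)
d(L) = 124 (d(L) = -10*(-7) + 54 = 70 + 54 = 124)
d(F(-12)) - 68*(-79 - 42) = 124 - 68*(-79 - 42) = 124 - 68*(-121) = 124 - 1*(-8228) = 124 + 8228 = 8352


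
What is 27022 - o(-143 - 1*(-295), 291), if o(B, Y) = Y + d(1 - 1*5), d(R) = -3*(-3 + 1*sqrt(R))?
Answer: 26722 + 6*I ≈ 26722.0 + 6.0*I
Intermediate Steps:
d(R) = 9 - 3*sqrt(R) (d(R) = -3*(-3 + sqrt(R)) = 9 - 3*sqrt(R))
o(B, Y) = 9 + Y - 6*I (o(B, Y) = Y + (9 - 3*sqrt(1 - 1*5)) = Y + (9 - 3*sqrt(1 - 5)) = Y + (9 - 6*I) = 9 + Y - 6*I)
27022 - o(-143 - 1*(-295), 291) = 27022 - (9 + 291 - 6*I) = 27022 - (300 - 6*I) = 27022 + (-300 + 6*I) = 26722 + 6*I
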